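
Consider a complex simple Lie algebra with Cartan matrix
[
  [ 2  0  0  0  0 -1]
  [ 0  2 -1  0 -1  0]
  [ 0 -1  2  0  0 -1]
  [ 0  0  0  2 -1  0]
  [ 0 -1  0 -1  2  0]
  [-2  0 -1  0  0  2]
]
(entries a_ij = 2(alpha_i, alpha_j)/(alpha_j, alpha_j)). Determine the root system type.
The matrix has rank 6 with 2's on the diagonal. Reading the off-diagonal entries as Dynkin edges (a single edge where a_ij = a_ji = -1; a double or triple edge where a_ij * a_ji = 2 or 3), the diagram is a chain of 6 nodes with a double edge at one end; the terminal node there is the unique short simple root (B_6). One simple-root ordering that puts it in standard form is (alpha_4, alpha_5, alpha_2, alpha_3, alpha_6, alpha_1). So the algebra is type B_6, i.e. so(13).

B_6 (so(13))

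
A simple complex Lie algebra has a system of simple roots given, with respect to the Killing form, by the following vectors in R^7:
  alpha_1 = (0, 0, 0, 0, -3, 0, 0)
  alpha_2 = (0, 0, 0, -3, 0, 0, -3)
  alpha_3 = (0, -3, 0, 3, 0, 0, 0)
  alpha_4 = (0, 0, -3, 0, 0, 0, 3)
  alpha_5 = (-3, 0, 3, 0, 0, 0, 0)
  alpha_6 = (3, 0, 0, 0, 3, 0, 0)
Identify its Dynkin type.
Compute the Cartan integers a_ij = 2(alpha_i, alpha_j)/(alpha_j, alpha_j); the resulting 6x6 Cartan matrix is
[[2, 0, 0, 0, 0, -1], [0, 2, -1, -1, 0, 0], [0, -1, 2, 0, 0, 0], [0, -1, 0, 2, -1, 0], [0, 0, 0, -1, 2, -1], [-2, 0, 0, 0, -1, 2]].
The roots have two lengths (squared-length ratio 2:1); the short ones are alpha_{1}. The associated Dynkin diagram is a chain of 6 nodes with a double edge at one end; the terminal node there is the unique short simple root (B_6), so the type is B_6 (the algebra so(13)).

B_6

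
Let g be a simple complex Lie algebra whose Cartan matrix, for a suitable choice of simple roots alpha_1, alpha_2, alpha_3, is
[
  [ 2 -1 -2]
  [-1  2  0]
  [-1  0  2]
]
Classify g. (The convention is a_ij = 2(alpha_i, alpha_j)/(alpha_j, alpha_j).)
The matrix has rank 3 with 2's on the diagonal. Reading the off-diagonal entries as Dynkin edges (a single edge where a_ij = a_ji = -1; a double or triple edge where a_ij * a_ji = 2 or 3), the diagram is a chain of 3 nodes with a double edge at one end; the terminal node there is the unique short simple root (B_3). One simple-root ordering that puts it in standard form is (alpha_2, alpha_1, alpha_3). So the algebra is type B_3, i.e. so(7).

type B_3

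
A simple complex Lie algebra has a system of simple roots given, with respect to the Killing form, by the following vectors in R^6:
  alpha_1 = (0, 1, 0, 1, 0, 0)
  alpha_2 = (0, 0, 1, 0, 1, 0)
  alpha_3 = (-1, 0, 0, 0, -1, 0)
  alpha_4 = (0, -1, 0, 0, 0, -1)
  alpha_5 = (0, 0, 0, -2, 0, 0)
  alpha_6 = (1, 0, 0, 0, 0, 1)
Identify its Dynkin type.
Compute the Cartan integers a_ij = 2(alpha_i, alpha_j)/(alpha_j, alpha_j); the resulting 6x6 Cartan matrix is
[[2, 0, 0, -1, -1, 0], [0, 2, -1, 0, 0, 0], [0, -1, 2, 0, 0, -1], [-1, 0, 0, 2, 0, -1], [-2, 0, 0, 0, 2, 0], [0, 0, -1, -1, 0, 2]].
The roots have two lengths (squared-length ratio 2:1); the short ones are alpha_{1,2,3,4,6}. The associated Dynkin diagram is a chain of 6 nodes with a double edge at one end; the terminal node there is the unique long simple root (C_6), so the type is C_6 (the algebra sp(12)).

type C_6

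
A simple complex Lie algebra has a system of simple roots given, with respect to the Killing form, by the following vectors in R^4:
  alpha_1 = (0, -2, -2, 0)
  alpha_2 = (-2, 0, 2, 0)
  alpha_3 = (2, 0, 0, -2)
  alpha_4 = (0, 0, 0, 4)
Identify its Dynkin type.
Compute the Cartan integers a_ij = 2(alpha_i, alpha_j)/(alpha_j, alpha_j); the resulting 4x4 Cartan matrix is
[[2, -1, 0, 0], [-1, 2, -1, 0], [0, -1, 2, -1], [0, 0, -2, 2]].
The roots have two lengths (squared-length ratio 2:1); the short ones are alpha_{1,2,3}. The associated Dynkin diagram is a chain of 4 nodes with a double edge at one end; the terminal node there is the unique long simple root (C_4), so the type is C_4 (the algebra sp(8)).

C_4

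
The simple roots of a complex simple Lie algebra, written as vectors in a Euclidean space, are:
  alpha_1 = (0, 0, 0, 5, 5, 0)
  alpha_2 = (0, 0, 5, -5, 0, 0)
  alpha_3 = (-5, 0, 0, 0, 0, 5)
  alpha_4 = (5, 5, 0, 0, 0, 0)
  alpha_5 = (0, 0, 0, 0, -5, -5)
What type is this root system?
type A_5

Compute the Cartan integers a_ij = 2(alpha_i, alpha_j)/(alpha_j, alpha_j); the resulting 5x5 Cartan matrix is
[[2, -1, 0, 0, -1], [-1, 2, 0, 0, 0], [0, 0, 2, -1, -1], [0, 0, -1, 2, 0], [-1, 0, -1, 0, 2]].
All simple roots have the same length, so the diagram is simply laced. The associated Dynkin diagram is a chain of 5 nodes with single edges (A_5), so the type is A_5 (the algebra sl(6)).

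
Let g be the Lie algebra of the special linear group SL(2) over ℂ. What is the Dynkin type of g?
This is sl(2), which has dimension 2^2 - 1 = 3 and rank 2 - 1 = 1 (a Cartan subalgebra is the diagonal traceless matrices). In the classification of classical Lie algebras, the special linear algebra sl(n+1) has type A_n; here n = 1, so the Dynkin diagram is a chain of 1 nodes with single edges (A_1). Hence the type is A_1.

A_1 (sl(2))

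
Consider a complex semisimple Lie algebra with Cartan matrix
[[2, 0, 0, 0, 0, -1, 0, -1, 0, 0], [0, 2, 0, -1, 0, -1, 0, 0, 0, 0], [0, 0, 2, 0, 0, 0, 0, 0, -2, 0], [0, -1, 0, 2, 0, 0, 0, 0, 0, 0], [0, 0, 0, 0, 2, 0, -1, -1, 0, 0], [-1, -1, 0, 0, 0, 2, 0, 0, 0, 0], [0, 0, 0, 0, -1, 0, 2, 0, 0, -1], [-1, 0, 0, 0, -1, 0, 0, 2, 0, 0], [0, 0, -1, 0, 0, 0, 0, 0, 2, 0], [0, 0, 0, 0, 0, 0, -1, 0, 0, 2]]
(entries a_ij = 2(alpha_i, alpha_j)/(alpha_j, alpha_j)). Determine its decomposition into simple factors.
A8 + B2

The diagram associated to this matrix has two connected components: the simple roots {alpha_1, alpha_2, alpha_4, alpha_5, alpha_6, alpha_7, alpha_8, alpha_10} form a chain of 8 nodes with single edges (A_8), and {alpha_3, alpha_9} form a chain of 2 nodes with a double edge at one end; the terminal node there is the unique short simple root (B_2). A semisimple Lie algebra decomposes uniquely as the direct sum of simple ideals, one per connected component of its Dynkin diagram, so g ≅ A_8 ⊕ B_2 (dimension 80 + 10 = 90).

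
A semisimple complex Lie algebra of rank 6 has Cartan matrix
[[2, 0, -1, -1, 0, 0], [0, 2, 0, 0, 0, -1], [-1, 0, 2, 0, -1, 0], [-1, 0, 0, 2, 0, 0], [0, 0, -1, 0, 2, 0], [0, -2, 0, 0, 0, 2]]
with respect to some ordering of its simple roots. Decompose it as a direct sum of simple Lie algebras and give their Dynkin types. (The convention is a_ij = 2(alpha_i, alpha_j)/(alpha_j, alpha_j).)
The diagram associated to this matrix has two connected components: the simple roots {alpha_1, alpha_3, alpha_4, alpha_5} form a chain of 4 nodes with single edges (A_4), and {alpha_2, alpha_6} form a chain of 2 nodes with a double edge at one end; the terminal node there is the unique short simple root (B_2). A semisimple Lie algebra decomposes uniquely as the direct sum of simple ideals, one per connected component of its Dynkin diagram, so g ≅ A_4 ⊕ B_2 (dimension 24 + 10 = 34).

A_4 (sl(5)) ⊕ B_2 (so(5))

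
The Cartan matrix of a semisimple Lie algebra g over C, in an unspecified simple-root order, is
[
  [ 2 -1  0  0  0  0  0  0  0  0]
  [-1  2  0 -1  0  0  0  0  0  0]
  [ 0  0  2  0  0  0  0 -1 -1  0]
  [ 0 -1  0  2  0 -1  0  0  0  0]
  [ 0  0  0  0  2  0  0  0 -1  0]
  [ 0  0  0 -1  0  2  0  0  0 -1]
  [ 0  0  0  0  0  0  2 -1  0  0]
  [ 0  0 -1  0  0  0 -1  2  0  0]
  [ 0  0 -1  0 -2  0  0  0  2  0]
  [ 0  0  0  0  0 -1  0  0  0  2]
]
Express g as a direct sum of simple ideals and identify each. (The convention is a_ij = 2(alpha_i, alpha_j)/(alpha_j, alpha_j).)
The diagram associated to this matrix has two connected components: the simple roots {alpha_1, alpha_2, alpha_4, alpha_6, alpha_10} form a chain of 5 nodes with single edges (A_5), and {alpha_3, alpha_5, alpha_7, alpha_8, alpha_9} form a chain of 5 nodes with a double edge at one end; the terminal node there is the unique short simple root (B_5). A semisimple Lie algebra decomposes uniquely as the direct sum of simple ideals, one per connected component of its Dynkin diagram, so g ≅ A_5 ⊕ B_5 (dimension 35 + 55 = 90).

type A_5 ⊕ type B_5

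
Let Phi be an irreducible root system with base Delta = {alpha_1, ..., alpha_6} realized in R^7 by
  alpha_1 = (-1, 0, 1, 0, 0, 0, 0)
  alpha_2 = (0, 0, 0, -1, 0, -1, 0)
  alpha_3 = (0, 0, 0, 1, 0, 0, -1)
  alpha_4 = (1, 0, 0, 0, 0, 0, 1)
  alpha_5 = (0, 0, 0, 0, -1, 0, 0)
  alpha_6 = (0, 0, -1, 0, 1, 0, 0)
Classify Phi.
B_6 (so(13))

Compute the Cartan integers a_ij = 2(alpha_i, alpha_j)/(alpha_j, alpha_j); the resulting 6x6 Cartan matrix is
[[2, 0, 0, -1, 0, -1], [0, 2, -1, 0, 0, 0], [0, -1, 2, -1, 0, 0], [-1, 0, -1, 2, 0, 0], [0, 0, 0, 0, 2, -1], [-1, 0, 0, 0, -2, 2]].
The roots have two lengths (squared-length ratio 2:1); the short ones are alpha_{5}. The associated Dynkin diagram is a chain of 6 nodes with a double edge at one end; the terminal node there is the unique short simple root (B_6), so the type is B_6 (the algebra so(13)).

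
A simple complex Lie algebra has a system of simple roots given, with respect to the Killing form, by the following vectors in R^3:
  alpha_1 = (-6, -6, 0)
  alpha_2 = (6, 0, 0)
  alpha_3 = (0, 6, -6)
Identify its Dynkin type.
B3

Compute the Cartan integers a_ij = 2(alpha_i, alpha_j)/(alpha_j, alpha_j); the resulting 3x3 Cartan matrix is
[[2, -2, -1], [-1, 2, 0], [-1, 0, 2]].
The roots have two lengths (squared-length ratio 2:1); the short ones are alpha_{2}. The associated Dynkin diagram is a chain of 3 nodes with a double edge at one end; the terminal node there is the unique short simple root (B_3), so the type is B_3 (the algebra so(7)).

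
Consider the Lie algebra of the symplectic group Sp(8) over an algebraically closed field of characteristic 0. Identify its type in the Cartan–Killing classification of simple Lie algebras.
C_4 (sp(8))

This is sp(8), which has dimension 8(8+1)/2 = 36 and rank 8/2 = 4. In the classification of classical Lie algebras, the symplectic algebra sp(2n) has type C_n; here n = 4, so the Dynkin diagram is a chain of 4 nodes with a double edge at one end; the terminal node there is the unique long simple root (C_4). Hence the type is C_4.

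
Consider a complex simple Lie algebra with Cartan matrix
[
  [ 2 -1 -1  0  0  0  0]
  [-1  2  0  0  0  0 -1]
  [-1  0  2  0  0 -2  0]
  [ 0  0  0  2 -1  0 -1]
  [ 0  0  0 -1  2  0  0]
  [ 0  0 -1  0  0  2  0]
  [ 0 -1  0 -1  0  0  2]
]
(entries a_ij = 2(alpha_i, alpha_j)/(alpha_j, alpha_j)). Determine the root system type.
B7

The matrix has rank 7 with 2's on the diagonal. Reading the off-diagonal entries as Dynkin edges (a single edge where a_ij = a_ji = -1; a double or triple edge where a_ij * a_ji = 2 or 3), the diagram is a chain of 7 nodes with a double edge at one end; the terminal node there is the unique short simple root (B_7). One simple-root ordering that puts it in standard form is (alpha_5, alpha_4, alpha_7, alpha_2, alpha_1, alpha_3, alpha_6). So the algebra is type B_7, i.e. so(15).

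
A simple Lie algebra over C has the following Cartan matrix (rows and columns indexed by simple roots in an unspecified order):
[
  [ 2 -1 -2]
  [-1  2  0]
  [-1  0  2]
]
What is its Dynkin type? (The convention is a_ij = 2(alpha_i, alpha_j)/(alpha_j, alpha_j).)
type B_3

The matrix has rank 3 with 2's on the diagonal. Reading the off-diagonal entries as Dynkin edges (a single edge where a_ij = a_ji = -1; a double or triple edge where a_ij * a_ji = 2 or 3), the diagram is a chain of 3 nodes with a double edge at one end; the terminal node there is the unique short simple root (B_3). One simple-root ordering that puts it in standard form is (alpha_2, alpha_1, alpha_3). So the algebra is type B_3, i.e. so(7).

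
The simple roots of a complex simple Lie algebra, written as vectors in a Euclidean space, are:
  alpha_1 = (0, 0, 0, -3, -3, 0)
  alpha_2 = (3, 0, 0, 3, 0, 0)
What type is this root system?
type A_2

Compute the Cartan integers a_ij = 2(alpha_i, alpha_j)/(alpha_j, alpha_j); the resulting 2x2 Cartan matrix is
[[2, -1], [-1, 2]].
All simple roots have the same length, so the diagram is simply laced. The associated Dynkin diagram is a chain of 2 nodes with single edges (A_2), so the type is A_2 (the algebra sl(3)).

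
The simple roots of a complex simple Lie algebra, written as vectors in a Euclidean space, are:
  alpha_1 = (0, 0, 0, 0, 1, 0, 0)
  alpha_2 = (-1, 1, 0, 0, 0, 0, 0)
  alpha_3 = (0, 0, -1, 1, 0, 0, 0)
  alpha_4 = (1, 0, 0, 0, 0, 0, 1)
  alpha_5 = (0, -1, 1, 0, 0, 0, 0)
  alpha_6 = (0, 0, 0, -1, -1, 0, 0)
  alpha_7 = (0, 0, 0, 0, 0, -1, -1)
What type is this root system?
Compute the Cartan integers a_ij = 2(alpha_i, alpha_j)/(alpha_j, alpha_j); the resulting 7x7 Cartan matrix is
[[2, 0, 0, 0, 0, -1, 0], [0, 2, 0, -1, -1, 0, 0], [0, 0, 2, 0, -1, -1, 0], [0, -1, 0, 2, 0, 0, -1], [0, -1, -1, 0, 2, 0, 0], [-2, 0, -1, 0, 0, 2, 0], [0, 0, 0, -1, 0, 0, 2]].
The roots have two lengths (squared-length ratio 2:1); the short ones are alpha_{1}. The associated Dynkin diagram is a chain of 7 nodes with a double edge at one end; the terminal node there is the unique short simple root (B_7), so the type is B_7 (the algebra so(15)).

type B_7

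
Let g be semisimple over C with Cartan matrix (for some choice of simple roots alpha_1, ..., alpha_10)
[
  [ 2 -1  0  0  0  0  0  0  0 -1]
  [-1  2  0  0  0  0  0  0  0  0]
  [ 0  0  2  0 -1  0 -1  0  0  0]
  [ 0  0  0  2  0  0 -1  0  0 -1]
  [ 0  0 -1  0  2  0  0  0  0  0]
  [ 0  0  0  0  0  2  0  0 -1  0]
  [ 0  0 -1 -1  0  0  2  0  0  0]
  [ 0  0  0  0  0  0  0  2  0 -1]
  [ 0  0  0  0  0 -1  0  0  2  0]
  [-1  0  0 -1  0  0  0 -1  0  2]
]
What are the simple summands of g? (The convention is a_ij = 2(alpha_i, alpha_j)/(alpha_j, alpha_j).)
A_2 ⊕ E_8

The diagram associated to this matrix has two connected components: the simple roots {alpha_6, alpha_9} form a chain of 2 nodes with single edges (A_2), and {alpha_1, alpha_2, alpha_3, alpha_4, alpha_5, alpha_7, alpha_8, alpha_10} form a chain of 7 nodes with one extra node attached to the third node from one end (E_8). A semisimple Lie algebra decomposes uniquely as the direct sum of simple ideals, one per connected component of its Dynkin diagram, so g ≅ A_2 ⊕ E_8 (dimension 8 + 248 = 256).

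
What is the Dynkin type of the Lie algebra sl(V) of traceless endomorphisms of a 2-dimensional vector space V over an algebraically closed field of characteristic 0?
This is sl(2), which has dimension 2^2 - 1 = 3 and rank 2 - 1 = 1 (a Cartan subalgebra is the diagonal traceless matrices). In the classification of classical Lie algebras, the special linear algebra sl(n+1) has type A_n; here n = 1, so the Dynkin diagram is a chain of 1 nodes with single edges (A_1). Hence the type is A_1.

A_1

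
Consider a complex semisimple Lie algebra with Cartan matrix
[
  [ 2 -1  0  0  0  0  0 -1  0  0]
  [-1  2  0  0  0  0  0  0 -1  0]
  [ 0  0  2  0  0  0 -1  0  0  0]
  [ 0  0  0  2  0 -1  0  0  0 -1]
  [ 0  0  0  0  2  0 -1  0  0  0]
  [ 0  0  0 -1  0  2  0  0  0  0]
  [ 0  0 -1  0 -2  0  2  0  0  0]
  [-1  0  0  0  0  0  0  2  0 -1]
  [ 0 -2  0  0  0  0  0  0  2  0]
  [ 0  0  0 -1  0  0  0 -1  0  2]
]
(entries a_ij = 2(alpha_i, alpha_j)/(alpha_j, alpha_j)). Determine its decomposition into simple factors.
The diagram associated to this matrix has two connected components: the simple roots {alpha_3, alpha_5, alpha_7} form a chain of 3 nodes with a double edge at one end; the terminal node there is the unique short simple root (B_3), and {alpha_1, alpha_2, alpha_4, alpha_6, alpha_8, alpha_9, alpha_10} form a chain of 7 nodes with a double edge at one end; the terminal node there is the unique long simple root (C_7). A semisimple Lie algebra decomposes uniquely as the direct sum of simple ideals, one per connected component of its Dynkin diagram, so g ≅ B_3 ⊕ C_7 (dimension 21 + 105 = 126).

B_3 (so(7)) + C_7 (sp(14))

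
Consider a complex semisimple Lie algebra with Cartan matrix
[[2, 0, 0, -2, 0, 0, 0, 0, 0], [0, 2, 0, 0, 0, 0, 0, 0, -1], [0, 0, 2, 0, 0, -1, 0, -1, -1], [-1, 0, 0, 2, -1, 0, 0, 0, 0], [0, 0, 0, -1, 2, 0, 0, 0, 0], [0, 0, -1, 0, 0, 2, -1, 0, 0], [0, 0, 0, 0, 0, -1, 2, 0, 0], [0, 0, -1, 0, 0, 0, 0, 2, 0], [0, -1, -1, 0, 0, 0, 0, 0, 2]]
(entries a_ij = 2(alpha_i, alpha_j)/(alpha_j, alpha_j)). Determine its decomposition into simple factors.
The diagram associated to this matrix has two connected components: the simple roots {alpha_1, alpha_4, alpha_5} form a chain of 3 nodes with a double edge at one end; the terminal node there is the unique long simple root (C_3), and {alpha_2, alpha_3, alpha_6, alpha_7, alpha_8, alpha_9} form a chain of 5 nodes with one extra node attached to the third node from one end (E_6). A semisimple Lie algebra decomposes uniquely as the direct sum of simple ideals, one per connected component of its Dynkin diagram, so g ≅ C_3 ⊕ E_6 (dimension 21 + 78 = 99).

type C_3 ⊕ type E_6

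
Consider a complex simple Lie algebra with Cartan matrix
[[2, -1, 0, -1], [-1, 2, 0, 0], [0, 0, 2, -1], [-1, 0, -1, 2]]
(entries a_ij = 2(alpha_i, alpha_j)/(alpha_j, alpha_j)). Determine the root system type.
The matrix has rank 4 with 2's on the diagonal. Reading the off-diagonal entries as Dynkin edges (a single edge where a_ij = a_ji = -1; a double or triple edge where a_ij * a_ji = 2 or 3), the diagram is a chain of 4 nodes with single edges (A_4). One simple-root ordering that puts it in standard form is (alpha_3, alpha_4, alpha_1, alpha_2). So the algebra is type A_4, i.e. sl(5).

A_4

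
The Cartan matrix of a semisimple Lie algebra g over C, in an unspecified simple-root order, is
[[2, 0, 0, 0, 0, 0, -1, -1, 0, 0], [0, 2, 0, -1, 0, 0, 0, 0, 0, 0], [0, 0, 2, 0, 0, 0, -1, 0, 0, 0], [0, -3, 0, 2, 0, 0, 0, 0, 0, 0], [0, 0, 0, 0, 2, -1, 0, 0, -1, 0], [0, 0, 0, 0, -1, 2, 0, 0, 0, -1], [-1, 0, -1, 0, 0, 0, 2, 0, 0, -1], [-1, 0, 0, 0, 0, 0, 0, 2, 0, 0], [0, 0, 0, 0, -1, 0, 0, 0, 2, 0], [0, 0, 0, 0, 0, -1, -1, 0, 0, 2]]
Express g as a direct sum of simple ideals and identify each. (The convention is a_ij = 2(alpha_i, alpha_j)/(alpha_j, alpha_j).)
type E_8 ⊕ type G_2

The diagram associated to this matrix has two connected components: the simple roots {alpha_1, alpha_3, alpha_5, alpha_6, alpha_7, alpha_8, alpha_9, alpha_10} form a chain of 7 nodes with one extra node attached to the third node from one end (E_8), and {alpha_2, alpha_4} form two nodes joined by a triple edge (G_2). A semisimple Lie algebra decomposes uniquely as the direct sum of simple ideals, one per connected component of its Dynkin diagram, so g ≅ E_8 ⊕ G_2 (dimension 248 + 14 = 262).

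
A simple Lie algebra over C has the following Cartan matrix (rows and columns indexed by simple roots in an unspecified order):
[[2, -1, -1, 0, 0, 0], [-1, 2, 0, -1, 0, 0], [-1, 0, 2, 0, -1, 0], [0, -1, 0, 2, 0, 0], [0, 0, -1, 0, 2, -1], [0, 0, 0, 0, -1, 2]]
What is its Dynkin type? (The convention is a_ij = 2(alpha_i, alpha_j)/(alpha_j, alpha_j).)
The matrix has rank 6 with 2's on the diagonal. Reading the off-diagonal entries as Dynkin edges (a single edge where a_ij = a_ji = -1; a double or triple edge where a_ij * a_ji = 2 or 3), the diagram is a chain of 6 nodes with single edges (A_6). One simple-root ordering that puts it in standard form is (alpha_6, alpha_5, alpha_3, alpha_1, alpha_2, alpha_4). So the algebra is type A_6, i.e. sl(7).

A_6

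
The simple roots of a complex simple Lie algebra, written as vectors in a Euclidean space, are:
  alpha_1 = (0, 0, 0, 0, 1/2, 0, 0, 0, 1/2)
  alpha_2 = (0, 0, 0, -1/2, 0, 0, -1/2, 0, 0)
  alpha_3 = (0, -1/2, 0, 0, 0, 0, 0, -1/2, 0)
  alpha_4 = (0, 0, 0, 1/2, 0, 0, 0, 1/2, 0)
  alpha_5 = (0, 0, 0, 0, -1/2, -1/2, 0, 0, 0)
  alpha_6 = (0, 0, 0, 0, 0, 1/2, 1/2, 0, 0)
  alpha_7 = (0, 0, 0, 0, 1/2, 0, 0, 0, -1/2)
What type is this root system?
D_7

Compute the Cartan integers a_ij = 2(alpha_i, alpha_j)/(alpha_j, alpha_j); the resulting 7x7 Cartan matrix is
[[2, 0, 0, 0, -1, 0, 0], [0, 2, 0, -1, 0, -1, 0], [0, 0, 2, -1, 0, 0, 0], [0, -1, -1, 2, 0, 0, 0], [-1, 0, 0, 0, 2, -1, -1], [0, -1, 0, 0, -1, 2, 0], [0, 0, 0, 0, -1, 0, 2]].
All simple roots have the same length, so the diagram is simply laced. The associated Dynkin diagram is a chain of 5 nodes with a fork of two nodes at one end (D_7), so the type is D_7 (the algebra so(14)).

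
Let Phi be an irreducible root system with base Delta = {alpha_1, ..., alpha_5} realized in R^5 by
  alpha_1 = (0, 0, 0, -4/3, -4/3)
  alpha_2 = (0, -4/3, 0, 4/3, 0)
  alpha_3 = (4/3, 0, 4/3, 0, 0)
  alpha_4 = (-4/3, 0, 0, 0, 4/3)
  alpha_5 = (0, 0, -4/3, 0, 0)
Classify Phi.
type B_5

Compute the Cartan integers a_ij = 2(alpha_i, alpha_j)/(alpha_j, alpha_j); the resulting 5x5 Cartan matrix is
[[2, -1, 0, -1, 0], [-1, 2, 0, 0, 0], [0, 0, 2, -1, -2], [-1, 0, -1, 2, 0], [0, 0, -1, 0, 2]].
The roots have two lengths (squared-length ratio 2:1); the short ones are alpha_{5}. The associated Dynkin diagram is a chain of 5 nodes with a double edge at one end; the terminal node there is the unique short simple root (B_5), so the type is B_5 (the algebra so(11)).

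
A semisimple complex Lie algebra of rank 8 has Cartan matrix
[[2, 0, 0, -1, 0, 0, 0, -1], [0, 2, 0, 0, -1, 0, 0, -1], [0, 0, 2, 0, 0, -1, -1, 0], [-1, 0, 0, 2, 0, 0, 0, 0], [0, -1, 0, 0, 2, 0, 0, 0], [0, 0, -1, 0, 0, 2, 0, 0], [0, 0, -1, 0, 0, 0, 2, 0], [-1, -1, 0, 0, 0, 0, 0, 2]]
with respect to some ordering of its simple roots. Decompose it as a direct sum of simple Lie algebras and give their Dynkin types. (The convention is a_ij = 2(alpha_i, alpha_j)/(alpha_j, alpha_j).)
The diagram associated to this matrix has two connected components: the simple roots {alpha_3, alpha_6, alpha_7} form a chain of 3 nodes with single edges (A_3), and {alpha_1, alpha_2, alpha_4, alpha_5, alpha_8} form a chain of 5 nodes with single edges (A_5). A semisimple Lie algebra decomposes uniquely as the direct sum of simple ideals, one per connected component of its Dynkin diagram, so g ≅ A_3 ⊕ A_5 (dimension 15 + 35 = 50).

A_3 (sl(4)) + A_5 (sl(6))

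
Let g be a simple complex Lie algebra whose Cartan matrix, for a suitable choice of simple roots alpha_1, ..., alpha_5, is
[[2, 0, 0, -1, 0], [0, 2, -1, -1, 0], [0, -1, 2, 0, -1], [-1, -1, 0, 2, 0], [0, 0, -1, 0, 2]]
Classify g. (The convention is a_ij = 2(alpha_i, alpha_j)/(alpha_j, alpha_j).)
A_5 (sl(6))

The matrix has rank 5 with 2's on the diagonal. Reading the off-diagonal entries as Dynkin edges (a single edge where a_ij = a_ji = -1; a double or triple edge where a_ij * a_ji = 2 or 3), the diagram is a chain of 5 nodes with single edges (A_5). One simple-root ordering that puts it in standard form is (alpha_5, alpha_3, alpha_2, alpha_4, alpha_1). So the algebra is type A_5, i.e. sl(6).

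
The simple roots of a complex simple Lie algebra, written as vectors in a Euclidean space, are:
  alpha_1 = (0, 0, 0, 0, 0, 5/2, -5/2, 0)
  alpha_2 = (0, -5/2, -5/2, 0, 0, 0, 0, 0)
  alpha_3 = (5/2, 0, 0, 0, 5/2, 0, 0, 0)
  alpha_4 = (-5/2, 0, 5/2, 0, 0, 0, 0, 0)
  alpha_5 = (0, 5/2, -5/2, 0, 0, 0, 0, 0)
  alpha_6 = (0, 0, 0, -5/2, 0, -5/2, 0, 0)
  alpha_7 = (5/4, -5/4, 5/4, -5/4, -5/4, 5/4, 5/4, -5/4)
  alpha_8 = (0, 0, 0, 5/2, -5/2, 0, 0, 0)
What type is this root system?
E8

Compute the Cartan integers a_ij = 2(alpha_i, alpha_j)/(alpha_j, alpha_j); the resulting 8x8 Cartan matrix is
[[2, 0, 0, 0, 0, -1, 0, 0], [0, 2, 0, -1, 0, 0, 0, 0], [0, 0, 2, -1, 0, 0, 0, -1], [0, -1, -1, 2, -1, 0, 0, 0], [0, 0, 0, -1, 2, 0, -1, 0], [-1, 0, 0, 0, 0, 2, 0, -1], [0, 0, 0, 0, -1, 0, 2, 0], [0, 0, -1, 0, 0, -1, 0, 2]].
All simple roots have the same length, so the diagram is simply laced. The associated Dynkin diagram is a chain of 7 nodes with one extra node attached to the third node from one end (E_8), so the type is E_8.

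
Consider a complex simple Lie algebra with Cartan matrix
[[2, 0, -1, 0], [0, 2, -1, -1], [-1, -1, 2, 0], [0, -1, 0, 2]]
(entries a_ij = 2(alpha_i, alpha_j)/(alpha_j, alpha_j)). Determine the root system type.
A_4

The matrix has rank 4 with 2's on the diagonal. Reading the off-diagonal entries as Dynkin edges (a single edge where a_ij = a_ji = -1; a double or triple edge where a_ij * a_ji = 2 or 3), the diagram is a chain of 4 nodes with single edges (A_4). One simple-root ordering that puts it in standard form is (alpha_1, alpha_3, alpha_2, alpha_4). So the algebra is type A_4, i.e. sl(5).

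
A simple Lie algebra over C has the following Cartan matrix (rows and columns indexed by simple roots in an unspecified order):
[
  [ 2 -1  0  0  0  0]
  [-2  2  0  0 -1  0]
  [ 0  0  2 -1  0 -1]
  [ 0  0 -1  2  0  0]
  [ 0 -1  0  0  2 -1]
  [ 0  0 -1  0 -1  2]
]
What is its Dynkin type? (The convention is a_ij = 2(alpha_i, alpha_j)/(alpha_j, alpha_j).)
The matrix has rank 6 with 2's on the diagonal. Reading the off-diagonal entries as Dynkin edges (a single edge where a_ij = a_ji = -1; a double or triple edge where a_ij * a_ji = 2 or 3), the diagram is a chain of 6 nodes with a double edge at one end; the terminal node there is the unique short simple root (B_6). One simple-root ordering that puts it in standard form is (alpha_4, alpha_3, alpha_6, alpha_5, alpha_2, alpha_1). So the algebra is type B_6, i.e. so(13).

B_6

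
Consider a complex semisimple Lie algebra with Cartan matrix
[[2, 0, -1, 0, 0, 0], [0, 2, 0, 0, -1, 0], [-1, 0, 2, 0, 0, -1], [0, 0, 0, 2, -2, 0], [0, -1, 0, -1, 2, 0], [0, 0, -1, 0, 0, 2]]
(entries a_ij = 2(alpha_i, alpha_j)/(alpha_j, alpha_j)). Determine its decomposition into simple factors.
The diagram associated to this matrix has two connected components: the simple roots {alpha_1, alpha_3, alpha_6} form a chain of 3 nodes with single edges (A_3), and {alpha_2, alpha_4, alpha_5} form a chain of 3 nodes with a double edge at one end; the terminal node there is the unique long simple root (C_3). A semisimple Lie algebra decomposes uniquely as the direct sum of simple ideals, one per connected component of its Dynkin diagram, so g ≅ A_3 ⊕ C_3 (dimension 15 + 21 = 36).

A_3 ⊕ C_3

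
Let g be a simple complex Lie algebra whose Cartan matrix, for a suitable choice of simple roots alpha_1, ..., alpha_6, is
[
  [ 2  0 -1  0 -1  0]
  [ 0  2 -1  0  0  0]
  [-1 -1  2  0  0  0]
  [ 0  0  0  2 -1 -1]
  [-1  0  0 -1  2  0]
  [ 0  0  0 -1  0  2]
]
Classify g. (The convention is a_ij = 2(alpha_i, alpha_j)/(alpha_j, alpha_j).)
The matrix has rank 6 with 2's on the diagonal. Reading the off-diagonal entries as Dynkin edges (a single edge where a_ij = a_ji = -1; a double or triple edge where a_ij * a_ji = 2 or 3), the diagram is a chain of 6 nodes with single edges (A_6). One simple-root ordering that puts it in standard form is (alpha_6, alpha_4, alpha_5, alpha_1, alpha_3, alpha_2). So the algebra is type A_6, i.e. sl(7).

A_6 (sl(7))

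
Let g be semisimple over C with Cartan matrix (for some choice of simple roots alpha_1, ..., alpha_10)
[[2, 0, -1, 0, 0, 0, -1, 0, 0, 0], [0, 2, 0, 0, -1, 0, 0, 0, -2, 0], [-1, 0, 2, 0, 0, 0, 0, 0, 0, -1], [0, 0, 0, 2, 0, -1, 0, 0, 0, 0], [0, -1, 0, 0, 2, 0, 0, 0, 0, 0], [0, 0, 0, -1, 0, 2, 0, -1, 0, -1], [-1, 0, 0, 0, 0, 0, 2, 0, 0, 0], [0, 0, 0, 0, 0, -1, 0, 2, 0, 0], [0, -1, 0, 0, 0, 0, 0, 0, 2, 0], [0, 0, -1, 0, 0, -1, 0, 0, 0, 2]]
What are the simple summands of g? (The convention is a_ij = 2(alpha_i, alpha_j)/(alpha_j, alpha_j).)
The diagram associated to this matrix has two connected components: the simple roots {alpha_2, alpha_5, alpha_9} form a chain of 3 nodes with a double edge at one end; the terminal node there is the unique short simple root (B_3), and {alpha_1, alpha_3, alpha_4, alpha_6, alpha_7, alpha_8, alpha_10} form a chain of 5 nodes with a fork of two nodes at one end (D_7). A semisimple Lie algebra decomposes uniquely as the direct sum of simple ideals, one per connected component of its Dynkin diagram, so g ≅ B_3 ⊕ D_7 (dimension 21 + 91 = 112).

B_3 (so(7)) ⊕ D_7 (so(14))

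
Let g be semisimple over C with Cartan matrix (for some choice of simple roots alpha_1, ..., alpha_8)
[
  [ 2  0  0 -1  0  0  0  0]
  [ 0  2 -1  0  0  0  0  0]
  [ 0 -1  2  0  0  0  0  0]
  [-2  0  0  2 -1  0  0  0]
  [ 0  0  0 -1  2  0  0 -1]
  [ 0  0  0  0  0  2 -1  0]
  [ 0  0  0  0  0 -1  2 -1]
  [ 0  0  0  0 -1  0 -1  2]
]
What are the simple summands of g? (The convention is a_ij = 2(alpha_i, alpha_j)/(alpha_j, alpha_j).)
The diagram associated to this matrix has two connected components: the simple roots {alpha_2, alpha_3} form a chain of 2 nodes with single edges (A_2), and {alpha_1, alpha_4, alpha_5, alpha_6, alpha_7, alpha_8} form a chain of 6 nodes with a double edge at one end; the terminal node there is the unique short simple root (B_6). A semisimple Lie algebra decomposes uniquely as the direct sum of simple ideals, one per connected component of its Dynkin diagram, so g ≅ A_2 ⊕ B_6 (dimension 8 + 78 = 86).

type A_2 + type B_6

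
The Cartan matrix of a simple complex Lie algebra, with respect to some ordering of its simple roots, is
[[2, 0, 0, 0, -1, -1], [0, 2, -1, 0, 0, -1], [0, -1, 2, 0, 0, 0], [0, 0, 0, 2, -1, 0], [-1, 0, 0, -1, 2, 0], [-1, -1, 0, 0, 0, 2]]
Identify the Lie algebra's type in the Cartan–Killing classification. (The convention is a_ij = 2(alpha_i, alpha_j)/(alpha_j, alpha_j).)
type A_6

The matrix has rank 6 with 2's on the diagonal. Reading the off-diagonal entries as Dynkin edges (a single edge where a_ij = a_ji = -1; a double or triple edge where a_ij * a_ji = 2 or 3), the diagram is a chain of 6 nodes with single edges (A_6). One simple-root ordering that puts it in standard form is (alpha_4, alpha_5, alpha_1, alpha_6, alpha_2, alpha_3). So the algebra is type A_6, i.e. sl(7).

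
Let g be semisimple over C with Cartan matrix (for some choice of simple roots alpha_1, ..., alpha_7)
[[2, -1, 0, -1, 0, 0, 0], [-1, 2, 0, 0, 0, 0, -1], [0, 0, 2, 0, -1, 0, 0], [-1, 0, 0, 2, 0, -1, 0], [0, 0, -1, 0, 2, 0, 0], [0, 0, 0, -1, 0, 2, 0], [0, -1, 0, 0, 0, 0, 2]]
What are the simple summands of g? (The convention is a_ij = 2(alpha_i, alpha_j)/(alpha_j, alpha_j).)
A_2 + A_5

The diagram associated to this matrix has two connected components: the simple roots {alpha_3, alpha_5} form a chain of 2 nodes with single edges (A_2), and {alpha_1, alpha_2, alpha_4, alpha_6, alpha_7} form a chain of 5 nodes with single edges (A_5). A semisimple Lie algebra decomposes uniquely as the direct sum of simple ideals, one per connected component of its Dynkin diagram, so g ≅ A_2 ⊕ A_5 (dimension 8 + 35 = 43).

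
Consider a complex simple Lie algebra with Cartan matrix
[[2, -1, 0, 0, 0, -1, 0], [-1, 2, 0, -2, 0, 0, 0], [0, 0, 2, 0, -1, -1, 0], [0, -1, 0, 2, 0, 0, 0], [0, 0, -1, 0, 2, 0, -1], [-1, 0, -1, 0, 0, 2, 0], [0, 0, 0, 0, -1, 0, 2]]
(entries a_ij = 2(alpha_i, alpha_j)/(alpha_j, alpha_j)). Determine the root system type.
type B_7

The matrix has rank 7 with 2's on the diagonal. Reading the off-diagonal entries as Dynkin edges (a single edge where a_ij = a_ji = -1; a double or triple edge where a_ij * a_ji = 2 or 3), the diagram is a chain of 7 nodes with a double edge at one end; the terminal node there is the unique short simple root (B_7). One simple-root ordering that puts it in standard form is (alpha_7, alpha_5, alpha_3, alpha_6, alpha_1, alpha_2, alpha_4). So the algebra is type B_7, i.e. so(15).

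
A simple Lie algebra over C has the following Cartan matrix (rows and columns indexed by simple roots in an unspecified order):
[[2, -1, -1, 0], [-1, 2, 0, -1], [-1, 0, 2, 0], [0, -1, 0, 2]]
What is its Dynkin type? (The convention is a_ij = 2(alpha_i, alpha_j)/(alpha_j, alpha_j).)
The matrix has rank 4 with 2's on the diagonal. Reading the off-diagonal entries as Dynkin edges (a single edge where a_ij = a_ji = -1; a double or triple edge where a_ij * a_ji = 2 or 3), the diagram is a chain of 4 nodes with single edges (A_4). One simple-root ordering that puts it in standard form is (alpha_3, alpha_1, alpha_2, alpha_4). So the algebra is type A_4, i.e. sl(5).

type A_4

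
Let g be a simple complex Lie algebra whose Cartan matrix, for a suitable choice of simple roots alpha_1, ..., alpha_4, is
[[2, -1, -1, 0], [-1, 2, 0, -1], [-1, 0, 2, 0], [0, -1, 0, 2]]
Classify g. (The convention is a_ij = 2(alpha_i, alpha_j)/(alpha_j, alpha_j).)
The matrix has rank 4 with 2's on the diagonal. Reading the off-diagonal entries as Dynkin edges (a single edge where a_ij = a_ji = -1; a double or triple edge where a_ij * a_ji = 2 or 3), the diagram is a chain of 4 nodes with single edges (A_4). One simple-root ordering that puts it in standard form is (alpha_4, alpha_2, alpha_1, alpha_3). So the algebra is type A_4, i.e. sl(5).

A_4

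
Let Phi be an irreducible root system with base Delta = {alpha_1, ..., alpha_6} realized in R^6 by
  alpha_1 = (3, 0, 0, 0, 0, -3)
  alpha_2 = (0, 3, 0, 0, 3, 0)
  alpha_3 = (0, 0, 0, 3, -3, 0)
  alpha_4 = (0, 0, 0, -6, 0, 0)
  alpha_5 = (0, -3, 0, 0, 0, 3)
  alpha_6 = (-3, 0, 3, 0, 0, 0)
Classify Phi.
C_6

Compute the Cartan integers a_ij = 2(alpha_i, alpha_j)/(alpha_j, alpha_j); the resulting 6x6 Cartan matrix is
[[2, 0, 0, 0, -1, -1], [0, 2, -1, 0, -1, 0], [0, -1, 2, -1, 0, 0], [0, 0, -2, 2, 0, 0], [-1, -1, 0, 0, 2, 0], [-1, 0, 0, 0, 0, 2]].
The roots have two lengths (squared-length ratio 2:1); the short ones are alpha_{1,2,3,5,6}. The associated Dynkin diagram is a chain of 6 nodes with a double edge at one end; the terminal node there is the unique long simple root (C_6), so the type is C_6 (the algebra sp(12)).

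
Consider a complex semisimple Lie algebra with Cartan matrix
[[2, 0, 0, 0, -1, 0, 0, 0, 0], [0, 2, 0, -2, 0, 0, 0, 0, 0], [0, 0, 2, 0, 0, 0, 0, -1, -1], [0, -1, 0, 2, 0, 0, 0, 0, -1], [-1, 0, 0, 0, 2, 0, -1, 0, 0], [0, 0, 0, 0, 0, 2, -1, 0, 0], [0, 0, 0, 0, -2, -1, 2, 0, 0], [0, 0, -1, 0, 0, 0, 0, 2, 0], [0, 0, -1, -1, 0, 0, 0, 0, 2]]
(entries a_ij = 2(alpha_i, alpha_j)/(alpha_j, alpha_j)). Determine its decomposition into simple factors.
The diagram associated to this matrix has two connected components: the simple roots {alpha_2, alpha_3, alpha_4, alpha_8, alpha_9} form a chain of 5 nodes with a double edge at one end; the terminal node there is the unique long simple root (C_5), and {alpha_1, alpha_5, alpha_6, alpha_7} form a chain of 4 nodes with a double edge between the middle two (F_4). A semisimple Lie algebra decomposes uniquely as the direct sum of simple ideals, one per connected component of its Dynkin diagram, so g ≅ C_5 ⊕ F_4 (dimension 55 + 52 = 107).

C_5 + F_4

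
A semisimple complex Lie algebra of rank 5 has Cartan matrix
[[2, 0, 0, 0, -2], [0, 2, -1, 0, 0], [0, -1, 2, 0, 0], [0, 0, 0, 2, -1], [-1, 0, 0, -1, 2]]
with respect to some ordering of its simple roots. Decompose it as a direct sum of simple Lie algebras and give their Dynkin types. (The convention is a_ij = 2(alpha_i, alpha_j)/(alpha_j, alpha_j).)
The diagram associated to this matrix has two connected components: the simple roots {alpha_2, alpha_3} form a chain of 2 nodes with single edges (A_2), and {alpha_1, alpha_4, alpha_5} form a chain of 3 nodes with a double edge at one end; the terminal node there is the unique long simple root (C_3). A semisimple Lie algebra decomposes uniquely as the direct sum of simple ideals, one per connected component of its Dynkin diagram, so g ≅ A_2 ⊕ C_3 (dimension 8 + 21 = 29).

A_2 (sl(3)) + C_3 (sp(6))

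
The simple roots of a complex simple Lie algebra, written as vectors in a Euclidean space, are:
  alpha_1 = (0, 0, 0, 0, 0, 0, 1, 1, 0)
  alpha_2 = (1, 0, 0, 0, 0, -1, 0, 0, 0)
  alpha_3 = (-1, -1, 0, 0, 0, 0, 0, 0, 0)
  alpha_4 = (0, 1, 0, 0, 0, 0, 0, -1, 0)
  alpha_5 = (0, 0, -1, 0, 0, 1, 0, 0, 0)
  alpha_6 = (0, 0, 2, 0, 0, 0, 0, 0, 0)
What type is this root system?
Compute the Cartan integers a_ij = 2(alpha_i, alpha_j)/(alpha_j, alpha_j); the resulting 6x6 Cartan matrix is
[[2, 0, 0, -1, 0, 0], [0, 2, -1, 0, -1, 0], [0, -1, 2, -1, 0, 0], [-1, 0, -1, 2, 0, 0], [0, -1, 0, 0, 2, -1], [0, 0, 0, 0, -2, 2]].
The roots have two lengths (squared-length ratio 2:1); the short ones are alpha_{1,2,3,4,5}. The associated Dynkin diagram is a chain of 6 nodes with a double edge at one end; the terminal node there is the unique long simple root (C_6), so the type is C_6 (the algebra sp(12)).

C_6 (sp(12))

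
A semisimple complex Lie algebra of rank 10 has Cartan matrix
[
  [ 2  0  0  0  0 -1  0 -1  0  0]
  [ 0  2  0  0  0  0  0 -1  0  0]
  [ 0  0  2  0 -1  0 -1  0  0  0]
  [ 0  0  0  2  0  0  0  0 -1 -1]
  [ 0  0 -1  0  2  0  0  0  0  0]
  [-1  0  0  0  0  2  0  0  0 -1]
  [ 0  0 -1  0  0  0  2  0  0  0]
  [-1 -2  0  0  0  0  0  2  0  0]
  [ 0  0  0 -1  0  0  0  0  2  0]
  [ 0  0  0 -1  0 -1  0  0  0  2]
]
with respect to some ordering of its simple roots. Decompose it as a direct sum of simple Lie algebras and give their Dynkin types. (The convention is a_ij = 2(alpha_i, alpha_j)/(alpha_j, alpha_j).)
The diagram associated to this matrix has two connected components: the simple roots {alpha_3, alpha_5, alpha_7} form a chain of 3 nodes with single edges (A_3), and {alpha_1, alpha_2, alpha_4, alpha_6, alpha_8, alpha_9, alpha_10} form a chain of 7 nodes with a double edge at one end; the terminal node there is the unique short simple root (B_7). A semisimple Lie algebra decomposes uniquely as the direct sum of simple ideals, one per connected component of its Dynkin diagram, so g ≅ A_3 ⊕ B_7 (dimension 15 + 105 = 120).

A_3 (sl(4)) + B_7 (so(15))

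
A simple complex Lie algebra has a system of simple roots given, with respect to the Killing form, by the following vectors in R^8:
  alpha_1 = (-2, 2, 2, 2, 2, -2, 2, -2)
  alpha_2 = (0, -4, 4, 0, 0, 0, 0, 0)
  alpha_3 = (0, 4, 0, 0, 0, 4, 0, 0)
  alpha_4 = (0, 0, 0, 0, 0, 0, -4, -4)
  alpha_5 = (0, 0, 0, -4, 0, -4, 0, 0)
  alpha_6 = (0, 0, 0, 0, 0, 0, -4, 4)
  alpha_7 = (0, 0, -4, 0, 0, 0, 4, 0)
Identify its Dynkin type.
Compute the Cartan integers a_ij = 2(alpha_i, alpha_j)/(alpha_j, alpha_j); the resulting 7x7 Cartan matrix is
[[2, 0, 0, 0, 0, -1, 0], [0, 2, -1, 0, 0, 0, -1], [0, -1, 2, 0, -1, 0, 0], [0, 0, 0, 2, 0, 0, -1], [0, 0, -1, 0, 2, 0, 0], [-1, 0, 0, 0, 0, 2, -1], [0, -1, 0, -1, 0, -1, 2]].
All simple roots have the same length, so the diagram is simply laced. The associated Dynkin diagram is a chain of 6 nodes with one extra node attached to the third node from one end (E_7), so the type is E_7.

type E_7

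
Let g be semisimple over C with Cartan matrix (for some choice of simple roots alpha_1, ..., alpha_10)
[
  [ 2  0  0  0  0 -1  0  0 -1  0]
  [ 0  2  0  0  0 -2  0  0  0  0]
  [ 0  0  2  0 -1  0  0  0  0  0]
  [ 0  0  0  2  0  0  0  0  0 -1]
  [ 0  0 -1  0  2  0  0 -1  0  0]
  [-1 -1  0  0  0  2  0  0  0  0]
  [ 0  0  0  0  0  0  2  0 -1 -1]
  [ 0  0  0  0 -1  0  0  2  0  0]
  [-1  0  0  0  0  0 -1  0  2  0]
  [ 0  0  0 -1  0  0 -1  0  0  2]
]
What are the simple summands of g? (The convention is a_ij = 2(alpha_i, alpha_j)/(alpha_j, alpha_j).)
A_3 + C_7

The diagram associated to this matrix has two connected components: the simple roots {alpha_3, alpha_5, alpha_8} form a chain of 3 nodes with single edges (A_3), and {alpha_1, alpha_2, alpha_4, alpha_6, alpha_7, alpha_9, alpha_10} form a chain of 7 nodes with a double edge at one end; the terminal node there is the unique long simple root (C_7). A semisimple Lie algebra decomposes uniquely as the direct sum of simple ideals, one per connected component of its Dynkin diagram, so g ≅ A_3 ⊕ C_7 (dimension 15 + 105 = 120).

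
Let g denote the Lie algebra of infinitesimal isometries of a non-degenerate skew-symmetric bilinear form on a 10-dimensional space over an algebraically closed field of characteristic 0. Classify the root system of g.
C_5

This is sp(10), which has dimension 10(10+1)/2 = 55 and rank 10/2 = 5. In the classification of classical Lie algebras, the symplectic algebra sp(2n) has type C_n; here n = 5, so the Dynkin diagram is a chain of 5 nodes with a double edge at one end; the terminal node there is the unique long simple root (C_5). Hence the type is C_5.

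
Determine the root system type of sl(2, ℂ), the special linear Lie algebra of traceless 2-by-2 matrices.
This is sl(2), which has dimension 2^2 - 1 = 3 and rank 2 - 1 = 1 (a Cartan subalgebra is the diagonal traceless matrices). In the classification of classical Lie algebras, the special linear algebra sl(n+1) has type A_n; here n = 1, so the Dynkin diagram is a chain of 1 nodes with single edges (A_1). Hence the type is A_1.

A_1 (sl(2))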